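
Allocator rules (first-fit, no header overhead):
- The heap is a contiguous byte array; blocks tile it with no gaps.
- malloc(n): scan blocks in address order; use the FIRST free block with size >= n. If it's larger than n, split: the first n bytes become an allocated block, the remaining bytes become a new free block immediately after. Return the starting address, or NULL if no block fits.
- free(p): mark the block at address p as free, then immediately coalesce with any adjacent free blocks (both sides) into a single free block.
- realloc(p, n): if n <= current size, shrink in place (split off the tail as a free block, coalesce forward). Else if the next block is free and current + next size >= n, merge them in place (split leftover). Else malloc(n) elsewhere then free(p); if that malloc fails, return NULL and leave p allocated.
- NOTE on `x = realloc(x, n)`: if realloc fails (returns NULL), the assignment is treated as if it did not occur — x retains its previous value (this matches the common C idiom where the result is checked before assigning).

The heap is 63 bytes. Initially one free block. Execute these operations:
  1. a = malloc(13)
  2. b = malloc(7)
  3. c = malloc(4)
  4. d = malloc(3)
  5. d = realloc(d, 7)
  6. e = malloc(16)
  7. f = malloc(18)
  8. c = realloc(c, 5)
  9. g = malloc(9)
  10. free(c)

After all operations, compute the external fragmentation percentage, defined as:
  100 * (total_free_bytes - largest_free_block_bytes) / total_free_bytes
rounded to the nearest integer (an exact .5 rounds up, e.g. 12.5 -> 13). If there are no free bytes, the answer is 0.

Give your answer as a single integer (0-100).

Op 1: a = malloc(13) -> a = 0; heap: [0-12 ALLOC][13-62 FREE]
Op 2: b = malloc(7) -> b = 13; heap: [0-12 ALLOC][13-19 ALLOC][20-62 FREE]
Op 3: c = malloc(4) -> c = 20; heap: [0-12 ALLOC][13-19 ALLOC][20-23 ALLOC][24-62 FREE]
Op 4: d = malloc(3) -> d = 24; heap: [0-12 ALLOC][13-19 ALLOC][20-23 ALLOC][24-26 ALLOC][27-62 FREE]
Op 5: d = realloc(d, 7) -> d = 24; heap: [0-12 ALLOC][13-19 ALLOC][20-23 ALLOC][24-30 ALLOC][31-62 FREE]
Op 6: e = malloc(16) -> e = 31; heap: [0-12 ALLOC][13-19 ALLOC][20-23 ALLOC][24-30 ALLOC][31-46 ALLOC][47-62 FREE]
Op 7: f = malloc(18) -> f = NULL; heap: [0-12 ALLOC][13-19 ALLOC][20-23 ALLOC][24-30 ALLOC][31-46 ALLOC][47-62 FREE]
Op 8: c = realloc(c, 5) -> c = 47; heap: [0-12 ALLOC][13-19 ALLOC][20-23 FREE][24-30 ALLOC][31-46 ALLOC][47-51 ALLOC][52-62 FREE]
Op 9: g = malloc(9) -> g = 52; heap: [0-12 ALLOC][13-19 ALLOC][20-23 FREE][24-30 ALLOC][31-46 ALLOC][47-51 ALLOC][52-60 ALLOC][61-62 FREE]
Op 10: free(c) -> (freed c); heap: [0-12 ALLOC][13-19 ALLOC][20-23 FREE][24-30 ALLOC][31-46 ALLOC][47-51 FREE][52-60 ALLOC][61-62 FREE]
Free blocks: [4 5 2] total_free=11 largest=5 -> 100*(11-5)/11 = 600/11 ≈ 54.545 -> rounds to 55

Answer: 55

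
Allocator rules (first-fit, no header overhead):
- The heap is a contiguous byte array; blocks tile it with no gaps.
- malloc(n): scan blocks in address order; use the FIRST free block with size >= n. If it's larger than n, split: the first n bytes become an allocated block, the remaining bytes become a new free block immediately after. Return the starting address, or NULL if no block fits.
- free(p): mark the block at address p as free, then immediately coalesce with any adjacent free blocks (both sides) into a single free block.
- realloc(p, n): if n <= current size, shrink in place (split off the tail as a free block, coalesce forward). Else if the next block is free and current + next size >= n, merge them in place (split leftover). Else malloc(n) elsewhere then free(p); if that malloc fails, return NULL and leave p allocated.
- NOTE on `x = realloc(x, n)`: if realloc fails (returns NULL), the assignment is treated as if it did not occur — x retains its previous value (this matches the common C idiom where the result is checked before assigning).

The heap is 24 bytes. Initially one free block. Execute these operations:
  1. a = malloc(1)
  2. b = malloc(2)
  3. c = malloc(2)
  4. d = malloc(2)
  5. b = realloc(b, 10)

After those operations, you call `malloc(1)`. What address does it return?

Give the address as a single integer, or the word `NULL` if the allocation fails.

Answer: 1

Derivation:
Op 1: a = malloc(1) -> a = 0; heap: [0-0 ALLOC][1-23 FREE]
Op 2: b = malloc(2) -> b = 1; heap: [0-0 ALLOC][1-2 ALLOC][3-23 FREE]
Op 3: c = malloc(2) -> c = 3; heap: [0-0 ALLOC][1-2 ALLOC][3-4 ALLOC][5-23 FREE]
Op 4: d = malloc(2) -> d = 5; heap: [0-0 ALLOC][1-2 ALLOC][3-4 ALLOC][5-6 ALLOC][7-23 FREE]
Op 5: b = realloc(b, 10) -> b = 7; heap: [0-0 ALLOC][1-2 FREE][3-4 ALLOC][5-6 ALLOC][7-16 ALLOC][17-23 FREE]
malloc(1): first-fit scan over [0-0 ALLOC][1-2 FREE][3-4 ALLOC][5-6 ALLOC][7-16 ALLOC][17-23 FREE] -> 1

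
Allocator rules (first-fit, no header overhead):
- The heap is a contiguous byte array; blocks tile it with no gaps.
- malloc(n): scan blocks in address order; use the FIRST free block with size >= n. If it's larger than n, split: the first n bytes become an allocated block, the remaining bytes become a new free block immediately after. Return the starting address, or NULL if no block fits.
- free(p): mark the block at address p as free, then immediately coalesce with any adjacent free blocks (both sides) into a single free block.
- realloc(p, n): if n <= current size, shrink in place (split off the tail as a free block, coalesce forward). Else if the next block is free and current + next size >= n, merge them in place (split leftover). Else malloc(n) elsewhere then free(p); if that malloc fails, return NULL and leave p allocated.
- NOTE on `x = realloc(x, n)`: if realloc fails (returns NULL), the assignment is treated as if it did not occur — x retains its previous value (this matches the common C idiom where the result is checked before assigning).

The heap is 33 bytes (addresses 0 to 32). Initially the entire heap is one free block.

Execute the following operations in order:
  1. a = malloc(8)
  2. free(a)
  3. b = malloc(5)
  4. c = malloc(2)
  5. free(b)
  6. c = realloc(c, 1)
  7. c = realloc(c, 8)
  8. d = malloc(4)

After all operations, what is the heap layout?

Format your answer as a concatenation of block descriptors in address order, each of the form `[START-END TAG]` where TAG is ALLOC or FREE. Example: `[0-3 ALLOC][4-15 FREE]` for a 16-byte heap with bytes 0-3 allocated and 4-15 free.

Op 1: a = malloc(8) -> a = 0; heap: [0-7 ALLOC][8-32 FREE]
Op 2: free(a) -> (freed a); heap: [0-32 FREE]
Op 3: b = malloc(5) -> b = 0; heap: [0-4 ALLOC][5-32 FREE]
Op 4: c = malloc(2) -> c = 5; heap: [0-4 ALLOC][5-6 ALLOC][7-32 FREE]
Op 5: free(b) -> (freed b); heap: [0-4 FREE][5-6 ALLOC][7-32 FREE]
Op 6: c = realloc(c, 1) -> c = 5; heap: [0-4 FREE][5-5 ALLOC][6-32 FREE]
Op 7: c = realloc(c, 8) -> c = 5; heap: [0-4 FREE][5-12 ALLOC][13-32 FREE]
Op 8: d = malloc(4) -> d = 0; heap: [0-3 ALLOC][4-4 FREE][5-12 ALLOC][13-32 FREE]

Answer: [0-3 ALLOC][4-4 FREE][5-12 ALLOC][13-32 FREE]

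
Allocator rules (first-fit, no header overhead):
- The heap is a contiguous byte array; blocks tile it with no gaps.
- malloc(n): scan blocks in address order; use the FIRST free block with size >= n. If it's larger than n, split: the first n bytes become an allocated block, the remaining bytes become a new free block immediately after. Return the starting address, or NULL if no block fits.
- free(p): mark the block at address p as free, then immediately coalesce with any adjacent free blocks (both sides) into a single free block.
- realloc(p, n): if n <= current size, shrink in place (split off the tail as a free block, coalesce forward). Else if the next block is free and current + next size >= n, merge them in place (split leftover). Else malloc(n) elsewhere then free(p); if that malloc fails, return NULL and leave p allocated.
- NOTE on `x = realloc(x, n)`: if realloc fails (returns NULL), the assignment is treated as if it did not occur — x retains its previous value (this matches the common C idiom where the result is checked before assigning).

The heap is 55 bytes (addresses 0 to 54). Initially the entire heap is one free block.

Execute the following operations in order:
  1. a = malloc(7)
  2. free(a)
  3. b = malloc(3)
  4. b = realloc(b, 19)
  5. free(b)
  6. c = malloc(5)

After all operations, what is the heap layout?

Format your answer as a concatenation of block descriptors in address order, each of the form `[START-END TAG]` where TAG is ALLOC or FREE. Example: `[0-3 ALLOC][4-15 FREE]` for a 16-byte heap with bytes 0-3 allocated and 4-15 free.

Answer: [0-4 ALLOC][5-54 FREE]

Derivation:
Op 1: a = malloc(7) -> a = 0; heap: [0-6 ALLOC][7-54 FREE]
Op 2: free(a) -> (freed a); heap: [0-54 FREE]
Op 3: b = malloc(3) -> b = 0; heap: [0-2 ALLOC][3-54 FREE]
Op 4: b = realloc(b, 19) -> b = 0; heap: [0-18 ALLOC][19-54 FREE]
Op 5: free(b) -> (freed b); heap: [0-54 FREE]
Op 6: c = malloc(5) -> c = 0; heap: [0-4 ALLOC][5-54 FREE]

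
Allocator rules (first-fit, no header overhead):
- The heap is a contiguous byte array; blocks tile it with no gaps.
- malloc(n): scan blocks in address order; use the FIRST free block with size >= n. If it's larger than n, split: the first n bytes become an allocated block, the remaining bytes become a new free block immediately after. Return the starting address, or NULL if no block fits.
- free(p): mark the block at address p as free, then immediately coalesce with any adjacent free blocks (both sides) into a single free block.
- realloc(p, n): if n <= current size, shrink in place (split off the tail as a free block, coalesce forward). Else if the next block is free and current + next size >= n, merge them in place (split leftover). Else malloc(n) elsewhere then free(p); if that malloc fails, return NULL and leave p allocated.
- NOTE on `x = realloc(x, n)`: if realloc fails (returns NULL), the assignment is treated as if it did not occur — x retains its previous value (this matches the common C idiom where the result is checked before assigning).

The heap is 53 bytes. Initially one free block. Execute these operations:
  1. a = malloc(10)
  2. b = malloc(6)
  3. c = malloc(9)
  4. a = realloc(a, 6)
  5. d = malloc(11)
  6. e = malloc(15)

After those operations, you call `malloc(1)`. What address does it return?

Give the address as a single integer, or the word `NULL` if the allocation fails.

Op 1: a = malloc(10) -> a = 0; heap: [0-9 ALLOC][10-52 FREE]
Op 2: b = malloc(6) -> b = 10; heap: [0-9 ALLOC][10-15 ALLOC][16-52 FREE]
Op 3: c = malloc(9) -> c = 16; heap: [0-9 ALLOC][10-15 ALLOC][16-24 ALLOC][25-52 FREE]
Op 4: a = realloc(a, 6) -> a = 0; heap: [0-5 ALLOC][6-9 FREE][10-15 ALLOC][16-24 ALLOC][25-52 FREE]
Op 5: d = malloc(11) -> d = 25; heap: [0-5 ALLOC][6-9 FREE][10-15 ALLOC][16-24 ALLOC][25-35 ALLOC][36-52 FREE]
Op 6: e = malloc(15) -> e = 36; heap: [0-5 ALLOC][6-9 FREE][10-15 ALLOC][16-24 ALLOC][25-35 ALLOC][36-50 ALLOC][51-52 FREE]
malloc(1): first-fit scan over [0-5 ALLOC][6-9 FREE][10-15 ALLOC][16-24 ALLOC][25-35 ALLOC][36-50 ALLOC][51-52 FREE] -> 6

Answer: 6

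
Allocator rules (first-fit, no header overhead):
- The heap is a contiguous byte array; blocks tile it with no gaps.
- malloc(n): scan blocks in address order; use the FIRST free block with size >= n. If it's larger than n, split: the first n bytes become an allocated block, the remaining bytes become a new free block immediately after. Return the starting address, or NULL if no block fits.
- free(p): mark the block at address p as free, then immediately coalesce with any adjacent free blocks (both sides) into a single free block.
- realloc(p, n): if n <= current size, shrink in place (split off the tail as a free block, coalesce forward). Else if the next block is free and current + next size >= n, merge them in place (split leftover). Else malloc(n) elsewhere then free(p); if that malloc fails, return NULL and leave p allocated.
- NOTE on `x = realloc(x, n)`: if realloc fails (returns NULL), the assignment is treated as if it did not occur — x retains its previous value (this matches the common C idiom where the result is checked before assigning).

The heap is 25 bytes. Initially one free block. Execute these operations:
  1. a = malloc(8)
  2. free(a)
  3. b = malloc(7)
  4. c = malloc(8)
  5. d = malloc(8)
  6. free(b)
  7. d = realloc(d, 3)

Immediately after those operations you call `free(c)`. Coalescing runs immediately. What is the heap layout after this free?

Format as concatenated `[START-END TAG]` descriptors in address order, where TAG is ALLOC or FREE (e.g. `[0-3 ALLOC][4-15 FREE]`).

Answer: [0-14 FREE][15-17 ALLOC][18-24 FREE]

Derivation:
Op 1: a = malloc(8) -> a = 0; heap: [0-7 ALLOC][8-24 FREE]
Op 2: free(a) -> (freed a); heap: [0-24 FREE]
Op 3: b = malloc(7) -> b = 0; heap: [0-6 ALLOC][7-24 FREE]
Op 4: c = malloc(8) -> c = 7; heap: [0-6 ALLOC][7-14 ALLOC][15-24 FREE]
Op 5: d = malloc(8) -> d = 15; heap: [0-6 ALLOC][7-14 ALLOC][15-22 ALLOC][23-24 FREE]
Op 6: free(b) -> (freed b); heap: [0-6 FREE][7-14 ALLOC][15-22 ALLOC][23-24 FREE]
Op 7: d = realloc(d, 3) -> d = 15; heap: [0-6 FREE][7-14 ALLOC][15-17 ALLOC][18-24 FREE]
free(c): c = 7 -> block [7-14 ALLOC]; mark free, coalesce with adjacent free neighbors -> [0-14 FREE][15-17 ALLOC][18-24 FREE]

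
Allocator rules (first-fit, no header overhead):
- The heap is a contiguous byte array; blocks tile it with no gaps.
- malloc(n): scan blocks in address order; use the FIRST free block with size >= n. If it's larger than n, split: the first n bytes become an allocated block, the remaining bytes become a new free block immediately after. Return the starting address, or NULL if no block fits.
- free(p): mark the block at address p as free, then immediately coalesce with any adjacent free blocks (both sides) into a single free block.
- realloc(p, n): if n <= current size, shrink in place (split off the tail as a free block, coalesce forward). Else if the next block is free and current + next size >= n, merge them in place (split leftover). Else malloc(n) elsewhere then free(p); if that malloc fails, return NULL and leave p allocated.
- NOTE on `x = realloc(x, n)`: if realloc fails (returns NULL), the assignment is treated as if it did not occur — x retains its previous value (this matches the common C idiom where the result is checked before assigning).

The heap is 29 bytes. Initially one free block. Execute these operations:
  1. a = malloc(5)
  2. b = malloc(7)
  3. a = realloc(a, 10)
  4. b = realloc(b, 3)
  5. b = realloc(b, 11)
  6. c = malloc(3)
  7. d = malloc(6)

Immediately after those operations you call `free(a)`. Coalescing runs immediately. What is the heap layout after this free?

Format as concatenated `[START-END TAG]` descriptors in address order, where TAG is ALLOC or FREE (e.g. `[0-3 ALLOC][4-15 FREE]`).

Answer: [0-2 ALLOC][3-4 FREE][5-7 ALLOC][8-21 FREE][22-27 ALLOC][28-28 FREE]

Derivation:
Op 1: a = malloc(5) -> a = 0; heap: [0-4 ALLOC][5-28 FREE]
Op 2: b = malloc(7) -> b = 5; heap: [0-4 ALLOC][5-11 ALLOC][12-28 FREE]
Op 3: a = realloc(a, 10) -> a = 12; heap: [0-4 FREE][5-11 ALLOC][12-21 ALLOC][22-28 FREE]
Op 4: b = realloc(b, 3) -> b = 5; heap: [0-4 FREE][5-7 ALLOC][8-11 FREE][12-21 ALLOC][22-28 FREE]
Op 5: b = realloc(b, 11) -> NULL (b unchanged); heap: [0-4 FREE][5-7 ALLOC][8-11 FREE][12-21 ALLOC][22-28 FREE]
Op 6: c = malloc(3) -> c = 0; heap: [0-2 ALLOC][3-4 FREE][5-7 ALLOC][8-11 FREE][12-21 ALLOC][22-28 FREE]
Op 7: d = malloc(6) -> d = 22; heap: [0-2 ALLOC][3-4 FREE][5-7 ALLOC][8-11 FREE][12-21 ALLOC][22-27 ALLOC][28-28 FREE]
free(a): a = 12 -> block [12-21 ALLOC]; mark free, coalesce with adjacent free neighbors -> [0-2 ALLOC][3-4 FREE][5-7 ALLOC][8-21 FREE][22-27 ALLOC][28-28 FREE]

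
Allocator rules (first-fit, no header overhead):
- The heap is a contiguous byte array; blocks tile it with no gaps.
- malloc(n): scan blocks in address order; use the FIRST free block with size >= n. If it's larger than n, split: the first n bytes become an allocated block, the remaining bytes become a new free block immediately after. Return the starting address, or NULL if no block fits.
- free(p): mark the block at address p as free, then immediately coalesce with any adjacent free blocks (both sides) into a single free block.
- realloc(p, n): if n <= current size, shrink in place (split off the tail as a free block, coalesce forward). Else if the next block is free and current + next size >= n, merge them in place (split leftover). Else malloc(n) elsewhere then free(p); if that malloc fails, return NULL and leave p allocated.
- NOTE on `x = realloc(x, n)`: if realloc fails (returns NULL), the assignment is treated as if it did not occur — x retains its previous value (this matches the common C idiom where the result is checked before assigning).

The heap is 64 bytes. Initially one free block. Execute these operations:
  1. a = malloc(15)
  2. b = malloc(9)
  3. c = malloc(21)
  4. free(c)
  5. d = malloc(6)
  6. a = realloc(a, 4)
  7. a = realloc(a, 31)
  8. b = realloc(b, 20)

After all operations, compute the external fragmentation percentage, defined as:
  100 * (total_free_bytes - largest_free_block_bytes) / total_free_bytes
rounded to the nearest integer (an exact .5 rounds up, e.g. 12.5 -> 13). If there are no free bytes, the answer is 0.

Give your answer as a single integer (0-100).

Answer: 17

Derivation:
Op 1: a = malloc(15) -> a = 0; heap: [0-14 ALLOC][15-63 FREE]
Op 2: b = malloc(9) -> b = 15; heap: [0-14 ALLOC][15-23 ALLOC][24-63 FREE]
Op 3: c = malloc(21) -> c = 24; heap: [0-14 ALLOC][15-23 ALLOC][24-44 ALLOC][45-63 FREE]
Op 4: free(c) -> (freed c); heap: [0-14 ALLOC][15-23 ALLOC][24-63 FREE]
Op 5: d = malloc(6) -> d = 24; heap: [0-14 ALLOC][15-23 ALLOC][24-29 ALLOC][30-63 FREE]
Op 6: a = realloc(a, 4) -> a = 0; heap: [0-3 ALLOC][4-14 FREE][15-23 ALLOC][24-29 ALLOC][30-63 FREE]
Op 7: a = realloc(a, 31) -> a = 30; heap: [0-14 FREE][15-23 ALLOC][24-29 ALLOC][30-60 ALLOC][61-63 FREE]
Op 8: b = realloc(b, 20) -> NULL (b unchanged); heap: [0-14 FREE][15-23 ALLOC][24-29 ALLOC][30-60 ALLOC][61-63 FREE]
Free blocks: [15 3] total_free=18 largest=15 -> 100*(18-15)/18 = 300/18 ≈ 16.667 -> rounds to 17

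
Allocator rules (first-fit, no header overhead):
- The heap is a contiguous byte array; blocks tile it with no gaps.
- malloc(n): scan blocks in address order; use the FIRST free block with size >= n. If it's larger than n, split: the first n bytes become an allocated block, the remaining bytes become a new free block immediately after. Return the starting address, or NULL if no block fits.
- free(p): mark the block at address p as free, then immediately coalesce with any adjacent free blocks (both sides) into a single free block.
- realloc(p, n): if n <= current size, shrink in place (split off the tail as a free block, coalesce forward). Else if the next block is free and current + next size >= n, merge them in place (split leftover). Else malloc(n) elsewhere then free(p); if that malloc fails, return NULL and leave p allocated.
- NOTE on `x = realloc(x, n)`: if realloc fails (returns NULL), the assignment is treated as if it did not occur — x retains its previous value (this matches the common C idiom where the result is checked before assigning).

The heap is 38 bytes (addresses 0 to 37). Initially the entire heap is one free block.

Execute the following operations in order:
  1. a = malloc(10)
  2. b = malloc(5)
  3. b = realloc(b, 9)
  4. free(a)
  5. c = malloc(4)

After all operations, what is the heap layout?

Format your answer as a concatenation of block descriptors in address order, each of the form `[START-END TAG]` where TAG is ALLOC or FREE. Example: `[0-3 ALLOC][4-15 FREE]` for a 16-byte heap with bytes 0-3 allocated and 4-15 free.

Op 1: a = malloc(10) -> a = 0; heap: [0-9 ALLOC][10-37 FREE]
Op 2: b = malloc(5) -> b = 10; heap: [0-9 ALLOC][10-14 ALLOC][15-37 FREE]
Op 3: b = realloc(b, 9) -> b = 10; heap: [0-9 ALLOC][10-18 ALLOC][19-37 FREE]
Op 4: free(a) -> (freed a); heap: [0-9 FREE][10-18 ALLOC][19-37 FREE]
Op 5: c = malloc(4) -> c = 0; heap: [0-3 ALLOC][4-9 FREE][10-18 ALLOC][19-37 FREE]

Answer: [0-3 ALLOC][4-9 FREE][10-18 ALLOC][19-37 FREE]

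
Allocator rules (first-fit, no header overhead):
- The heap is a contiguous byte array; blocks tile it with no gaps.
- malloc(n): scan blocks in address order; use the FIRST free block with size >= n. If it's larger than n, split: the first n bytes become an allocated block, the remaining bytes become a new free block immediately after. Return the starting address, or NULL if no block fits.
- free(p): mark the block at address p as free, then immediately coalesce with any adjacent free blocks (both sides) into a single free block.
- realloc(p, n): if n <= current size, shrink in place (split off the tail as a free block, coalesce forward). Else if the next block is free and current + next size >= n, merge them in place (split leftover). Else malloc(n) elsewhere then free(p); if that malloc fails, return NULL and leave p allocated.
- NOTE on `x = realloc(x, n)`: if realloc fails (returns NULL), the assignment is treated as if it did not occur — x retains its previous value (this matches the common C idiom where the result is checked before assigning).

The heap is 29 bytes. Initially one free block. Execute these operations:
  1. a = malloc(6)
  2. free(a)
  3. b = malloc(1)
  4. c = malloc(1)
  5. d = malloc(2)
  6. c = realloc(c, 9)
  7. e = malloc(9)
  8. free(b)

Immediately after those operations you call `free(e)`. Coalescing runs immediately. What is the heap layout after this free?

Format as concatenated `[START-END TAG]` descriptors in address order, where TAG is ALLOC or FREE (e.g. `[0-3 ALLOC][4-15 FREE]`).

Answer: [0-1 FREE][2-3 ALLOC][4-12 ALLOC][13-28 FREE]

Derivation:
Op 1: a = malloc(6) -> a = 0; heap: [0-5 ALLOC][6-28 FREE]
Op 2: free(a) -> (freed a); heap: [0-28 FREE]
Op 3: b = malloc(1) -> b = 0; heap: [0-0 ALLOC][1-28 FREE]
Op 4: c = malloc(1) -> c = 1; heap: [0-0 ALLOC][1-1 ALLOC][2-28 FREE]
Op 5: d = malloc(2) -> d = 2; heap: [0-0 ALLOC][1-1 ALLOC][2-3 ALLOC][4-28 FREE]
Op 6: c = realloc(c, 9) -> c = 4; heap: [0-0 ALLOC][1-1 FREE][2-3 ALLOC][4-12 ALLOC][13-28 FREE]
Op 7: e = malloc(9) -> e = 13; heap: [0-0 ALLOC][1-1 FREE][2-3 ALLOC][4-12 ALLOC][13-21 ALLOC][22-28 FREE]
Op 8: free(b) -> (freed b); heap: [0-1 FREE][2-3 ALLOC][4-12 ALLOC][13-21 ALLOC][22-28 FREE]
free(e): e = 13 -> block [13-21 ALLOC]; mark free, coalesce with adjacent free neighbors -> [0-1 FREE][2-3 ALLOC][4-12 ALLOC][13-28 FREE]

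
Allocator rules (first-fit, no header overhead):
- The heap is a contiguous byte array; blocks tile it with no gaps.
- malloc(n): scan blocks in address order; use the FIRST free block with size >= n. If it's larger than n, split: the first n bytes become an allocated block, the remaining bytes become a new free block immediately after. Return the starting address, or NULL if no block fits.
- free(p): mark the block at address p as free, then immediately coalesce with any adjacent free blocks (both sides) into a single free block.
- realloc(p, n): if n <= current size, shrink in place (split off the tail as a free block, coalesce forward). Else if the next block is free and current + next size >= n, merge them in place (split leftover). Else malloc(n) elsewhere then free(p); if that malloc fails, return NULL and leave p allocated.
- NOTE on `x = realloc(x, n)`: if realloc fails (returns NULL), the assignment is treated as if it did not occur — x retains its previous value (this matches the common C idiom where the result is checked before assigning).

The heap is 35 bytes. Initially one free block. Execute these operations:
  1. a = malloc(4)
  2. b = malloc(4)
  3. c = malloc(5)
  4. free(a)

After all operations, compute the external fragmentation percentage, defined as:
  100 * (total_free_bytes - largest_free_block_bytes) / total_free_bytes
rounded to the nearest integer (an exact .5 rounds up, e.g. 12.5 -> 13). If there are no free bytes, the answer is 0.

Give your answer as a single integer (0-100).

Answer: 15

Derivation:
Op 1: a = malloc(4) -> a = 0; heap: [0-3 ALLOC][4-34 FREE]
Op 2: b = malloc(4) -> b = 4; heap: [0-3 ALLOC][4-7 ALLOC][8-34 FREE]
Op 3: c = malloc(5) -> c = 8; heap: [0-3 ALLOC][4-7 ALLOC][8-12 ALLOC][13-34 FREE]
Op 4: free(a) -> (freed a); heap: [0-3 FREE][4-7 ALLOC][8-12 ALLOC][13-34 FREE]
Free blocks: [4 22] total_free=26 largest=22 -> 100*(26-22)/26 = 400/26 ≈ 15.385 -> rounds to 15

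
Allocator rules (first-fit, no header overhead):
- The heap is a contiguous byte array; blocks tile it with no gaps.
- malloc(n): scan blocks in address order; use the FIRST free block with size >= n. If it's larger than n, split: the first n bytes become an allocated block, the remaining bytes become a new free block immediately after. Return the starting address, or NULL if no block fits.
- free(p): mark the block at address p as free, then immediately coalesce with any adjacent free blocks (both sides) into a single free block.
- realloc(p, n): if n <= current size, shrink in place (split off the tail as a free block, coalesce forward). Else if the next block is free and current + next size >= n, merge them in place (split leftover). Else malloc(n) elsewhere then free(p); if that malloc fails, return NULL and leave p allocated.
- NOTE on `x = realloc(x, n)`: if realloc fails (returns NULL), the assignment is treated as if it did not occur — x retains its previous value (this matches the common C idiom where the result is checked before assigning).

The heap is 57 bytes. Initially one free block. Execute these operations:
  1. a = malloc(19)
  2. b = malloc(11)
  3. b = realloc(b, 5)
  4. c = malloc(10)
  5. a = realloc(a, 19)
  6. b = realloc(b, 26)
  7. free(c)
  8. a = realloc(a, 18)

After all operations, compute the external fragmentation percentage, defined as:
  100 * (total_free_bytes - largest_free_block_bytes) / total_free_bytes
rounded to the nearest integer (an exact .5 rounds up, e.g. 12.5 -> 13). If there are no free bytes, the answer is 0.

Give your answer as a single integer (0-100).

Op 1: a = malloc(19) -> a = 0; heap: [0-18 ALLOC][19-56 FREE]
Op 2: b = malloc(11) -> b = 19; heap: [0-18 ALLOC][19-29 ALLOC][30-56 FREE]
Op 3: b = realloc(b, 5) -> b = 19; heap: [0-18 ALLOC][19-23 ALLOC][24-56 FREE]
Op 4: c = malloc(10) -> c = 24; heap: [0-18 ALLOC][19-23 ALLOC][24-33 ALLOC][34-56 FREE]
Op 5: a = realloc(a, 19) -> a = 0; heap: [0-18 ALLOC][19-23 ALLOC][24-33 ALLOC][34-56 FREE]
Op 6: b = realloc(b, 26) -> NULL (b unchanged); heap: [0-18 ALLOC][19-23 ALLOC][24-33 ALLOC][34-56 FREE]
Op 7: free(c) -> (freed c); heap: [0-18 ALLOC][19-23 ALLOC][24-56 FREE]
Op 8: a = realloc(a, 18) -> a = 0; heap: [0-17 ALLOC][18-18 FREE][19-23 ALLOC][24-56 FREE]
Free blocks: [1 33] total_free=34 largest=33 -> 100*(34-33)/34 = 100/34 ≈ 2.941 -> rounds to 3

Answer: 3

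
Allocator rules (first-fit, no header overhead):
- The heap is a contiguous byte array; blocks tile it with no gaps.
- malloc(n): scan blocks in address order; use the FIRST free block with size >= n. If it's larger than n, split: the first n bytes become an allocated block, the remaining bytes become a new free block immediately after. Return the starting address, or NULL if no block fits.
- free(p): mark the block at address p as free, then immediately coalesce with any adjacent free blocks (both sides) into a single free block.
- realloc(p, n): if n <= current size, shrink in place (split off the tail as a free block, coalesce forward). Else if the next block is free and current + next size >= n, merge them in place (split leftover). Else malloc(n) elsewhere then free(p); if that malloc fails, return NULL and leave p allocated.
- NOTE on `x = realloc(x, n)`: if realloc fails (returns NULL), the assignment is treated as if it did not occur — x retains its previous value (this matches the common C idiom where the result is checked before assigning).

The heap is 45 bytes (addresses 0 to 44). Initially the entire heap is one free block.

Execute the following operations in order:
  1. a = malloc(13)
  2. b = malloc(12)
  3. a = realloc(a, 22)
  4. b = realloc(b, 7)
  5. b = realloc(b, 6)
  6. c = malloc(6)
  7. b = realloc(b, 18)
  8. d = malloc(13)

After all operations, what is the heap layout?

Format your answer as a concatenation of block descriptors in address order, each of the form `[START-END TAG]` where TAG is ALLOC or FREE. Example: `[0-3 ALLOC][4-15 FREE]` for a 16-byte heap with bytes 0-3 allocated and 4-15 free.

Op 1: a = malloc(13) -> a = 0; heap: [0-12 ALLOC][13-44 FREE]
Op 2: b = malloc(12) -> b = 13; heap: [0-12 ALLOC][13-24 ALLOC][25-44 FREE]
Op 3: a = realloc(a, 22) -> NULL (a unchanged); heap: [0-12 ALLOC][13-24 ALLOC][25-44 FREE]
Op 4: b = realloc(b, 7) -> b = 13; heap: [0-12 ALLOC][13-19 ALLOC][20-44 FREE]
Op 5: b = realloc(b, 6) -> b = 13; heap: [0-12 ALLOC][13-18 ALLOC][19-44 FREE]
Op 6: c = malloc(6) -> c = 19; heap: [0-12 ALLOC][13-18 ALLOC][19-24 ALLOC][25-44 FREE]
Op 7: b = realloc(b, 18) -> b = 25; heap: [0-12 ALLOC][13-18 FREE][19-24 ALLOC][25-42 ALLOC][43-44 FREE]
Op 8: d = malloc(13) -> d = NULL; heap: [0-12 ALLOC][13-18 FREE][19-24 ALLOC][25-42 ALLOC][43-44 FREE]

Answer: [0-12 ALLOC][13-18 FREE][19-24 ALLOC][25-42 ALLOC][43-44 FREE]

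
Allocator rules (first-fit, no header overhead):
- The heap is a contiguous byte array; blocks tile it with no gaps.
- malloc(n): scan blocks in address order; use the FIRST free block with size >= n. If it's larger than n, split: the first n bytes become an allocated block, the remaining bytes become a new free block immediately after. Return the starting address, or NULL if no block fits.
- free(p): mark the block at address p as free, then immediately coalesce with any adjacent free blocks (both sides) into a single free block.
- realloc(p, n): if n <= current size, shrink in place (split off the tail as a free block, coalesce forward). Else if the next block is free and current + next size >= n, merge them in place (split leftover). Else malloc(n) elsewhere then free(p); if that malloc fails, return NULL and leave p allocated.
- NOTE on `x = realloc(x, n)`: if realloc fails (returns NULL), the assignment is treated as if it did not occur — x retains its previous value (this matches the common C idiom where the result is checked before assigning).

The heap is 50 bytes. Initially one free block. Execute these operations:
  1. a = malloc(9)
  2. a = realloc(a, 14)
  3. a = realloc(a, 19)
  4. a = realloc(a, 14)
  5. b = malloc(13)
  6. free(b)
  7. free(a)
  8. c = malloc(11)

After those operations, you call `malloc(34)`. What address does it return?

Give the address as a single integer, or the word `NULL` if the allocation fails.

Answer: 11

Derivation:
Op 1: a = malloc(9) -> a = 0; heap: [0-8 ALLOC][9-49 FREE]
Op 2: a = realloc(a, 14) -> a = 0; heap: [0-13 ALLOC][14-49 FREE]
Op 3: a = realloc(a, 19) -> a = 0; heap: [0-18 ALLOC][19-49 FREE]
Op 4: a = realloc(a, 14) -> a = 0; heap: [0-13 ALLOC][14-49 FREE]
Op 5: b = malloc(13) -> b = 14; heap: [0-13 ALLOC][14-26 ALLOC][27-49 FREE]
Op 6: free(b) -> (freed b); heap: [0-13 ALLOC][14-49 FREE]
Op 7: free(a) -> (freed a); heap: [0-49 FREE]
Op 8: c = malloc(11) -> c = 0; heap: [0-10 ALLOC][11-49 FREE]
malloc(34): first-fit scan over [0-10 ALLOC][11-49 FREE] -> 11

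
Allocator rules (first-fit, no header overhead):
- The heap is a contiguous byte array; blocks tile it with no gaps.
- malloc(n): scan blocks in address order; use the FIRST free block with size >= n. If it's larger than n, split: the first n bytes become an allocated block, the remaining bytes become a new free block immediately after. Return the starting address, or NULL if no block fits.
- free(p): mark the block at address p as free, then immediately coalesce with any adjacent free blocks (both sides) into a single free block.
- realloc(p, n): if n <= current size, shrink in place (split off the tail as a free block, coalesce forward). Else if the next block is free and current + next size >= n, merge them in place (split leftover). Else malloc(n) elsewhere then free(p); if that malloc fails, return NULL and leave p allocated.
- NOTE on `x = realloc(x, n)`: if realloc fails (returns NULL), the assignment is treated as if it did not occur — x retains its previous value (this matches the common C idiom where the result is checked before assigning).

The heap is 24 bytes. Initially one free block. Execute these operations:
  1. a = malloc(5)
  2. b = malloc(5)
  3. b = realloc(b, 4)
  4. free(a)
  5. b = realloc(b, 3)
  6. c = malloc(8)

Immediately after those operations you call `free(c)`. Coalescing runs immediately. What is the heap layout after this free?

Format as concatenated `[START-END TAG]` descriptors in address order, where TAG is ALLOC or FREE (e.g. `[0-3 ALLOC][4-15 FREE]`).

Answer: [0-4 FREE][5-7 ALLOC][8-23 FREE]

Derivation:
Op 1: a = malloc(5) -> a = 0; heap: [0-4 ALLOC][5-23 FREE]
Op 2: b = malloc(5) -> b = 5; heap: [0-4 ALLOC][5-9 ALLOC][10-23 FREE]
Op 3: b = realloc(b, 4) -> b = 5; heap: [0-4 ALLOC][5-8 ALLOC][9-23 FREE]
Op 4: free(a) -> (freed a); heap: [0-4 FREE][5-8 ALLOC][9-23 FREE]
Op 5: b = realloc(b, 3) -> b = 5; heap: [0-4 FREE][5-7 ALLOC][8-23 FREE]
Op 6: c = malloc(8) -> c = 8; heap: [0-4 FREE][5-7 ALLOC][8-15 ALLOC][16-23 FREE]
free(c): c = 8 -> block [8-15 ALLOC]; mark free, coalesce with adjacent free neighbors -> [0-4 FREE][5-7 ALLOC][8-23 FREE]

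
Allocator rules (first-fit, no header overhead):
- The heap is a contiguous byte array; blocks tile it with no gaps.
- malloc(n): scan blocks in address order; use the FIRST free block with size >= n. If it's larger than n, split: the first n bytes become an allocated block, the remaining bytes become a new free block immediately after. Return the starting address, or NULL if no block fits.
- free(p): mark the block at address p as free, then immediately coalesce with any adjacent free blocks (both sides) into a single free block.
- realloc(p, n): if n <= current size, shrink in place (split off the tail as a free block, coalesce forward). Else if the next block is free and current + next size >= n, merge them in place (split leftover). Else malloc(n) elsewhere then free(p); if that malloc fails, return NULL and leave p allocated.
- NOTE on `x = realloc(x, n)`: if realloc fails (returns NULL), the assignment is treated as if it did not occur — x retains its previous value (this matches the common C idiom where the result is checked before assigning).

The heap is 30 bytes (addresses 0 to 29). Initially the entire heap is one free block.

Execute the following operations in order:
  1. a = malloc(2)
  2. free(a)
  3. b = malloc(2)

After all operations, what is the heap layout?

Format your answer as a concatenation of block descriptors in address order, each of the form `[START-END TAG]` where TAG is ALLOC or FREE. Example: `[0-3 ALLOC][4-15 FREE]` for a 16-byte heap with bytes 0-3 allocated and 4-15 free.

Answer: [0-1 ALLOC][2-29 FREE]

Derivation:
Op 1: a = malloc(2) -> a = 0; heap: [0-1 ALLOC][2-29 FREE]
Op 2: free(a) -> (freed a); heap: [0-29 FREE]
Op 3: b = malloc(2) -> b = 0; heap: [0-1 ALLOC][2-29 FREE]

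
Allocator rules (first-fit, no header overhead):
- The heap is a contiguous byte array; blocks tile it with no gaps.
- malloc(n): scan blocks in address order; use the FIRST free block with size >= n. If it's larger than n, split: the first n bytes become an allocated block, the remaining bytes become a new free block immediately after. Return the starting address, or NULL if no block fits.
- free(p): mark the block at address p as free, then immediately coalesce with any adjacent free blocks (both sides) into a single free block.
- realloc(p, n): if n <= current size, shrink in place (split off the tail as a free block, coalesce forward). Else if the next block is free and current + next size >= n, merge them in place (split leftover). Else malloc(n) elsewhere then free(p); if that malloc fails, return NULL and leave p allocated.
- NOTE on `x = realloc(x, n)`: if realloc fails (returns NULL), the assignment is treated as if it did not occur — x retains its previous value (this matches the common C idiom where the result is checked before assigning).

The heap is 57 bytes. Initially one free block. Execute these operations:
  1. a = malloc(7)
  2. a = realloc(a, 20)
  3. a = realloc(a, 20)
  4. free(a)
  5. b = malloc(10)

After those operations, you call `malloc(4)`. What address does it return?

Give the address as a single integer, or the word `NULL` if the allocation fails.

Answer: 10

Derivation:
Op 1: a = malloc(7) -> a = 0; heap: [0-6 ALLOC][7-56 FREE]
Op 2: a = realloc(a, 20) -> a = 0; heap: [0-19 ALLOC][20-56 FREE]
Op 3: a = realloc(a, 20) -> a = 0; heap: [0-19 ALLOC][20-56 FREE]
Op 4: free(a) -> (freed a); heap: [0-56 FREE]
Op 5: b = malloc(10) -> b = 0; heap: [0-9 ALLOC][10-56 FREE]
malloc(4): first-fit scan over [0-9 ALLOC][10-56 FREE] -> 10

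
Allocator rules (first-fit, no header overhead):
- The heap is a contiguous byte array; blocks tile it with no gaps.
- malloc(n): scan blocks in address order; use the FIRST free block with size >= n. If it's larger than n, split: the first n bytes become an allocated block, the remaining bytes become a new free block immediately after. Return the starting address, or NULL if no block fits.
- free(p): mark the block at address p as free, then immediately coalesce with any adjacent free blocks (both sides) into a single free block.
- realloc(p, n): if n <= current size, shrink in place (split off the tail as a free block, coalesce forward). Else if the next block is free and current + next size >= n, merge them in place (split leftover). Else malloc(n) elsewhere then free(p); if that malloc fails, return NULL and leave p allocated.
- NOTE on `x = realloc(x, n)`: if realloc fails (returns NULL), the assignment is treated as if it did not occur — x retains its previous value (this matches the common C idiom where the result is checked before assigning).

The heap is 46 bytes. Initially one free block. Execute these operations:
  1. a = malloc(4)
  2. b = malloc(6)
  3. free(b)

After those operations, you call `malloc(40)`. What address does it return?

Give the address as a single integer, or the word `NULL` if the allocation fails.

Answer: 4

Derivation:
Op 1: a = malloc(4) -> a = 0; heap: [0-3 ALLOC][4-45 FREE]
Op 2: b = malloc(6) -> b = 4; heap: [0-3 ALLOC][4-9 ALLOC][10-45 FREE]
Op 3: free(b) -> (freed b); heap: [0-3 ALLOC][4-45 FREE]
malloc(40): first-fit scan over [0-3 ALLOC][4-45 FREE] -> 4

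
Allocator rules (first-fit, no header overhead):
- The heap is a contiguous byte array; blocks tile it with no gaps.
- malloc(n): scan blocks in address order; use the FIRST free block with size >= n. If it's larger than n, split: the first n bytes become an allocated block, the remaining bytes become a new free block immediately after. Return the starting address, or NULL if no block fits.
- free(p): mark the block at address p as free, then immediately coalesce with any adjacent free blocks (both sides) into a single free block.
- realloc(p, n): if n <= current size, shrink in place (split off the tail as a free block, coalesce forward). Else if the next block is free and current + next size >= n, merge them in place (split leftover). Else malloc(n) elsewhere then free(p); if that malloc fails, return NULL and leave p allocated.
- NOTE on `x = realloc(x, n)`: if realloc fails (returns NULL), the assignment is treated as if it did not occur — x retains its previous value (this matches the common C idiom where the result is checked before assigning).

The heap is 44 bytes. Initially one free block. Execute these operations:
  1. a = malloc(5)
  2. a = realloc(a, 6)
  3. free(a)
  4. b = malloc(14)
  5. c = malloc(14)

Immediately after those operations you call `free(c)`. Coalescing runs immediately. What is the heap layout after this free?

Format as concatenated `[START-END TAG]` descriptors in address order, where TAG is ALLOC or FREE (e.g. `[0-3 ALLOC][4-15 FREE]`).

Answer: [0-13 ALLOC][14-43 FREE]

Derivation:
Op 1: a = malloc(5) -> a = 0; heap: [0-4 ALLOC][5-43 FREE]
Op 2: a = realloc(a, 6) -> a = 0; heap: [0-5 ALLOC][6-43 FREE]
Op 3: free(a) -> (freed a); heap: [0-43 FREE]
Op 4: b = malloc(14) -> b = 0; heap: [0-13 ALLOC][14-43 FREE]
Op 5: c = malloc(14) -> c = 14; heap: [0-13 ALLOC][14-27 ALLOC][28-43 FREE]
free(c): c = 14 -> block [14-27 ALLOC]; mark free, coalesce with adjacent free neighbors -> [0-13 ALLOC][14-43 FREE]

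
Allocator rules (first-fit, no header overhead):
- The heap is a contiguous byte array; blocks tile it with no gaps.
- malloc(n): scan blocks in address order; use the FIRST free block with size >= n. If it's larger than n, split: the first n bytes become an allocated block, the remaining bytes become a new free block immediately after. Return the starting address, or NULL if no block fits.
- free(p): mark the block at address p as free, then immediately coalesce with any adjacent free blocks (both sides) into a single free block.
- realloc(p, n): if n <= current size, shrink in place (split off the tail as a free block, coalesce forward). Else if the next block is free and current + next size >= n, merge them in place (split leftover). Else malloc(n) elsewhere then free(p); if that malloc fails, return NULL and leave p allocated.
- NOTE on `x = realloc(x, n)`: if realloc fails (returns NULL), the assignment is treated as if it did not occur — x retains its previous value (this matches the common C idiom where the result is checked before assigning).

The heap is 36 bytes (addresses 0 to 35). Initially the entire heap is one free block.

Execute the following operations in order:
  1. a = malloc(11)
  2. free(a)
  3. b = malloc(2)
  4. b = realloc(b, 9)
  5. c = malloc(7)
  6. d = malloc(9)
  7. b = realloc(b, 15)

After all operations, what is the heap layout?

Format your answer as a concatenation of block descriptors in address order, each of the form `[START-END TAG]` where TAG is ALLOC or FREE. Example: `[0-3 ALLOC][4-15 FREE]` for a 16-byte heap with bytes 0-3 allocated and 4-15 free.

Answer: [0-8 ALLOC][9-15 ALLOC][16-24 ALLOC][25-35 FREE]

Derivation:
Op 1: a = malloc(11) -> a = 0; heap: [0-10 ALLOC][11-35 FREE]
Op 2: free(a) -> (freed a); heap: [0-35 FREE]
Op 3: b = malloc(2) -> b = 0; heap: [0-1 ALLOC][2-35 FREE]
Op 4: b = realloc(b, 9) -> b = 0; heap: [0-8 ALLOC][9-35 FREE]
Op 5: c = malloc(7) -> c = 9; heap: [0-8 ALLOC][9-15 ALLOC][16-35 FREE]
Op 6: d = malloc(9) -> d = 16; heap: [0-8 ALLOC][9-15 ALLOC][16-24 ALLOC][25-35 FREE]
Op 7: b = realloc(b, 15) -> NULL (b unchanged); heap: [0-8 ALLOC][9-15 ALLOC][16-24 ALLOC][25-35 FREE]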